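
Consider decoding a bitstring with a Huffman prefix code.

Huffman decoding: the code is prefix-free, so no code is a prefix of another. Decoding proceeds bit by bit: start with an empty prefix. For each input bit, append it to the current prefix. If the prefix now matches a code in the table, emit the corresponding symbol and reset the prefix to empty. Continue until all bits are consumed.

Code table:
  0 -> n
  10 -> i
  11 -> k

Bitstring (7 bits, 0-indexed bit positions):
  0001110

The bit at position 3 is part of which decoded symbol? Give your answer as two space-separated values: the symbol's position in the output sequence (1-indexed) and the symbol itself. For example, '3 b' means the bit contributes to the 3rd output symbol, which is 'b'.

Bit 0: prefix='0' -> emit 'n', reset
Bit 1: prefix='0' -> emit 'n', reset
Bit 2: prefix='0' -> emit 'n', reset
Bit 3: prefix='1' (no match yet)
Bit 4: prefix='11' -> emit 'k', reset
Bit 5: prefix='1' (no match yet)
Bit 6: prefix='10' -> emit 'i', reset

Answer: 4 k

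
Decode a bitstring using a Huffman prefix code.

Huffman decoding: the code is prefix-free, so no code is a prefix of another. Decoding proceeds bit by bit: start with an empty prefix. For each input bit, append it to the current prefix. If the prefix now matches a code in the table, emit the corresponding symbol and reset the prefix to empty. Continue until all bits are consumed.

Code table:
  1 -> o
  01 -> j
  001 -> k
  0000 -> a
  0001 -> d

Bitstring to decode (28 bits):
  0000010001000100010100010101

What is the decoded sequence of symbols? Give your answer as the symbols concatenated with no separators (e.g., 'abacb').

Bit 0: prefix='0' (no match yet)
Bit 1: prefix='00' (no match yet)
Bit 2: prefix='000' (no match yet)
Bit 3: prefix='0000' -> emit 'a', reset
Bit 4: prefix='0' (no match yet)
Bit 5: prefix='01' -> emit 'j', reset
Bit 6: prefix='0' (no match yet)
Bit 7: prefix='00' (no match yet)
Bit 8: prefix='000' (no match yet)
Bit 9: prefix='0001' -> emit 'd', reset
Bit 10: prefix='0' (no match yet)
Bit 11: prefix='00' (no match yet)
Bit 12: prefix='000' (no match yet)
Bit 13: prefix='0001' -> emit 'd', reset
Bit 14: prefix='0' (no match yet)
Bit 15: prefix='00' (no match yet)
Bit 16: prefix='000' (no match yet)
Bit 17: prefix='0001' -> emit 'd', reset
Bit 18: prefix='0' (no match yet)
Bit 19: prefix='01' -> emit 'j', reset
Bit 20: prefix='0' (no match yet)
Bit 21: prefix='00' (no match yet)
Bit 22: prefix='000' (no match yet)
Bit 23: prefix='0001' -> emit 'd', reset
Bit 24: prefix='0' (no match yet)
Bit 25: prefix='01' -> emit 'j', reset
Bit 26: prefix='0' (no match yet)
Bit 27: prefix='01' -> emit 'j', reset

Answer: ajdddjdjj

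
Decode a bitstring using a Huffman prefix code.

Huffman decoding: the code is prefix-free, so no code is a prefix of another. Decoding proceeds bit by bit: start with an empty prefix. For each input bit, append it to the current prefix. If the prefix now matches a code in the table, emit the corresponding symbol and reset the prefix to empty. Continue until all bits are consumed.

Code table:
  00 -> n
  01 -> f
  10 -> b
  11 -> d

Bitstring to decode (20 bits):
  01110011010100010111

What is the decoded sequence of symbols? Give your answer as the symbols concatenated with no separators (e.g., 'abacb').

Answer: fdndffnffd

Derivation:
Bit 0: prefix='0' (no match yet)
Bit 1: prefix='01' -> emit 'f', reset
Bit 2: prefix='1' (no match yet)
Bit 3: prefix='11' -> emit 'd', reset
Bit 4: prefix='0' (no match yet)
Bit 5: prefix='00' -> emit 'n', reset
Bit 6: prefix='1' (no match yet)
Bit 7: prefix='11' -> emit 'd', reset
Bit 8: prefix='0' (no match yet)
Bit 9: prefix='01' -> emit 'f', reset
Bit 10: prefix='0' (no match yet)
Bit 11: prefix='01' -> emit 'f', reset
Bit 12: prefix='0' (no match yet)
Bit 13: prefix='00' -> emit 'n', reset
Bit 14: prefix='0' (no match yet)
Bit 15: prefix='01' -> emit 'f', reset
Bit 16: prefix='0' (no match yet)
Bit 17: prefix='01' -> emit 'f', reset
Bit 18: prefix='1' (no match yet)
Bit 19: prefix='11' -> emit 'd', reset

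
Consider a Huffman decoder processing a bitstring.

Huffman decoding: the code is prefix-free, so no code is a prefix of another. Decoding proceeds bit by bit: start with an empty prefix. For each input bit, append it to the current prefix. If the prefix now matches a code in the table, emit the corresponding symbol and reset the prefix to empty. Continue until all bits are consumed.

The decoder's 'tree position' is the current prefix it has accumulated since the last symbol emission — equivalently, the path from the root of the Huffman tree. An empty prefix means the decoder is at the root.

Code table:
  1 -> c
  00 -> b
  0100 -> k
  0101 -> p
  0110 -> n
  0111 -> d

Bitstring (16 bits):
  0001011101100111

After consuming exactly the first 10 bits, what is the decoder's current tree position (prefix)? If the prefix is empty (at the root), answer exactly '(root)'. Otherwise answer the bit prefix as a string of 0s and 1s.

Bit 0: prefix='0' (no match yet)
Bit 1: prefix='00' -> emit 'b', reset
Bit 2: prefix='0' (no match yet)
Bit 3: prefix='01' (no match yet)
Bit 4: prefix='010' (no match yet)
Bit 5: prefix='0101' -> emit 'p', reset
Bit 6: prefix='1' -> emit 'c', reset
Bit 7: prefix='1' -> emit 'c', reset
Bit 8: prefix='0' (no match yet)
Bit 9: prefix='01' (no match yet)

Answer: 01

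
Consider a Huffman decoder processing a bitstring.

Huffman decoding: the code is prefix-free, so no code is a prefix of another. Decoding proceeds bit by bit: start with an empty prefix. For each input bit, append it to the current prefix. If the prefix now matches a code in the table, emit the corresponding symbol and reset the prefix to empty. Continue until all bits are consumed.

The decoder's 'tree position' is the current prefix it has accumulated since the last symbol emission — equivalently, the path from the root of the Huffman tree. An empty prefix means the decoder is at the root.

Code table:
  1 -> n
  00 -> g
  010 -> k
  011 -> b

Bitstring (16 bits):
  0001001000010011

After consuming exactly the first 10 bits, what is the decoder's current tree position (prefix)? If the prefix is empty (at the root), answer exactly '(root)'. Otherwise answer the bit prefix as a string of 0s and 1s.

Answer: (root)

Derivation:
Bit 0: prefix='0' (no match yet)
Bit 1: prefix='00' -> emit 'g', reset
Bit 2: prefix='0' (no match yet)
Bit 3: prefix='01' (no match yet)
Bit 4: prefix='010' -> emit 'k', reset
Bit 5: prefix='0' (no match yet)
Bit 6: prefix='01' (no match yet)
Bit 7: prefix='010' -> emit 'k', reset
Bit 8: prefix='0' (no match yet)
Bit 9: prefix='00' -> emit 'g', reset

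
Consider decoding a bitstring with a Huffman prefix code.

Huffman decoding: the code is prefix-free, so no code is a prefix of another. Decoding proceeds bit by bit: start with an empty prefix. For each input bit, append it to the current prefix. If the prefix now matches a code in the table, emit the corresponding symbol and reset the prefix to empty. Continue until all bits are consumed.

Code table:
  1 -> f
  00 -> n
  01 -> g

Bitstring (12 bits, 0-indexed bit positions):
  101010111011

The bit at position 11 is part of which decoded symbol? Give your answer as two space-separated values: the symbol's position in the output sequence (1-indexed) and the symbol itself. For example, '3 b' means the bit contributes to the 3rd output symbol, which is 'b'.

Bit 0: prefix='1' -> emit 'f', reset
Bit 1: prefix='0' (no match yet)
Bit 2: prefix='01' -> emit 'g', reset
Bit 3: prefix='0' (no match yet)
Bit 4: prefix='01' -> emit 'g', reset
Bit 5: prefix='0' (no match yet)
Bit 6: prefix='01' -> emit 'g', reset
Bit 7: prefix='1' -> emit 'f', reset
Bit 8: prefix='1' -> emit 'f', reset
Bit 9: prefix='0' (no match yet)
Bit 10: prefix='01' -> emit 'g', reset
Bit 11: prefix='1' -> emit 'f', reset

Answer: 8 f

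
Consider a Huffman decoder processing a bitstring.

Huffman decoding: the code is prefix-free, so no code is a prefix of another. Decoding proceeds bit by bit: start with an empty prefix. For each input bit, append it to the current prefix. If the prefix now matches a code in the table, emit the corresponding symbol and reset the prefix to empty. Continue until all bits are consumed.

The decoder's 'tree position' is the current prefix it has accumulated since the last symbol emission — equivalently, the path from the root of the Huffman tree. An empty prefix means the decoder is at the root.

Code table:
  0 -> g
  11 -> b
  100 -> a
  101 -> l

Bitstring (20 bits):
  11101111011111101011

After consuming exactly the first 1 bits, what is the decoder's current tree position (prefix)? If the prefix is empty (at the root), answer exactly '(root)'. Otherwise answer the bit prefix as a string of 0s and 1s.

Bit 0: prefix='1' (no match yet)

Answer: 1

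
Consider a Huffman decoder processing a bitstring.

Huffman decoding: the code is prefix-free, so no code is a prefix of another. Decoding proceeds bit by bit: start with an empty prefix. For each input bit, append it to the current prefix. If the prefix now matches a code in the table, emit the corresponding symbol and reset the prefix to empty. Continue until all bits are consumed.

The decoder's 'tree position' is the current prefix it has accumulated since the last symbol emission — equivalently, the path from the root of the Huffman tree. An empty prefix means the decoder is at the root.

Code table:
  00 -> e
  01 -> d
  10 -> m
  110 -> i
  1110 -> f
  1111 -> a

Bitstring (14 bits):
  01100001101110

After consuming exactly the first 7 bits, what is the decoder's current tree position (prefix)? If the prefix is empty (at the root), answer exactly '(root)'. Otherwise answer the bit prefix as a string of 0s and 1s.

Answer: 0

Derivation:
Bit 0: prefix='0' (no match yet)
Bit 1: prefix='01' -> emit 'd', reset
Bit 2: prefix='1' (no match yet)
Bit 3: prefix='10' -> emit 'm', reset
Bit 4: prefix='0' (no match yet)
Bit 5: prefix='00' -> emit 'e', reset
Bit 6: prefix='0' (no match yet)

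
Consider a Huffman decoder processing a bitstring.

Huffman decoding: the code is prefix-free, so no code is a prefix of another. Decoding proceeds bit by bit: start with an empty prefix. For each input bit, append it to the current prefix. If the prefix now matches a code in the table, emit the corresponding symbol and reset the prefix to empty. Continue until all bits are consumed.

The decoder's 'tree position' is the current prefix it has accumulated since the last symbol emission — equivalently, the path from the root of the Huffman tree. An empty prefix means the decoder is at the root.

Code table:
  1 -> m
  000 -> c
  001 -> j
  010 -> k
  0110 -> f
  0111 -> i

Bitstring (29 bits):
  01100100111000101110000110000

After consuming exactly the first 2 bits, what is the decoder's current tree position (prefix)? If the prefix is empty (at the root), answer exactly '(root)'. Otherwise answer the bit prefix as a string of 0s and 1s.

Bit 0: prefix='0' (no match yet)
Bit 1: prefix='01' (no match yet)

Answer: 01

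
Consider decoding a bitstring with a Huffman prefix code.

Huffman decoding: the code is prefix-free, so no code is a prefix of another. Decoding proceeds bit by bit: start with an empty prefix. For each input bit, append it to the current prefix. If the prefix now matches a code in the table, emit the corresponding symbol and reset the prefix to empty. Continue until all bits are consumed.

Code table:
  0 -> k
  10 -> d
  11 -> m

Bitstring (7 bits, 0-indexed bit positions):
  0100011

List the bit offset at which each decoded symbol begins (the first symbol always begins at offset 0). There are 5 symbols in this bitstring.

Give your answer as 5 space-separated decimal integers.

Answer: 0 1 3 4 5

Derivation:
Bit 0: prefix='0' -> emit 'k', reset
Bit 1: prefix='1' (no match yet)
Bit 2: prefix='10' -> emit 'd', reset
Bit 3: prefix='0' -> emit 'k', reset
Bit 4: prefix='0' -> emit 'k', reset
Bit 5: prefix='1' (no match yet)
Bit 6: prefix='11' -> emit 'm', reset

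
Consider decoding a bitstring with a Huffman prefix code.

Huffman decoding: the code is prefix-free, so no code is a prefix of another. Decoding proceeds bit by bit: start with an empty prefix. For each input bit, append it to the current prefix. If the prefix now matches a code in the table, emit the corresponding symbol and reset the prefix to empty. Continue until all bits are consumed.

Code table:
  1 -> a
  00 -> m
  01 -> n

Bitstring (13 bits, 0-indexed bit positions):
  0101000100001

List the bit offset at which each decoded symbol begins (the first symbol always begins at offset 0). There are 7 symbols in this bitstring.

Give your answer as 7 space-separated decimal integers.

Answer: 0 2 4 6 8 10 12

Derivation:
Bit 0: prefix='0' (no match yet)
Bit 1: prefix='01' -> emit 'n', reset
Bit 2: prefix='0' (no match yet)
Bit 3: prefix='01' -> emit 'n', reset
Bit 4: prefix='0' (no match yet)
Bit 5: prefix='00' -> emit 'm', reset
Bit 6: prefix='0' (no match yet)
Bit 7: prefix='01' -> emit 'n', reset
Bit 8: prefix='0' (no match yet)
Bit 9: prefix='00' -> emit 'm', reset
Bit 10: prefix='0' (no match yet)
Bit 11: prefix='00' -> emit 'm', reset
Bit 12: prefix='1' -> emit 'a', reset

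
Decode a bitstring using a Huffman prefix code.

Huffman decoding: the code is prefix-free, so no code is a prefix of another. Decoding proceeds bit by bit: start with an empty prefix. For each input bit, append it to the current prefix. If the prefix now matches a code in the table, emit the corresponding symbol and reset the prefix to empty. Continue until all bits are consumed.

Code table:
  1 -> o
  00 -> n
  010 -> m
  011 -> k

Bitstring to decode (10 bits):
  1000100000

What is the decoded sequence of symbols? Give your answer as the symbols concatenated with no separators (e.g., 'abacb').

Answer: onmnn

Derivation:
Bit 0: prefix='1' -> emit 'o', reset
Bit 1: prefix='0' (no match yet)
Bit 2: prefix='00' -> emit 'n', reset
Bit 3: prefix='0' (no match yet)
Bit 4: prefix='01' (no match yet)
Bit 5: prefix='010' -> emit 'm', reset
Bit 6: prefix='0' (no match yet)
Bit 7: prefix='00' -> emit 'n', reset
Bit 8: prefix='0' (no match yet)
Bit 9: prefix='00' -> emit 'n', reset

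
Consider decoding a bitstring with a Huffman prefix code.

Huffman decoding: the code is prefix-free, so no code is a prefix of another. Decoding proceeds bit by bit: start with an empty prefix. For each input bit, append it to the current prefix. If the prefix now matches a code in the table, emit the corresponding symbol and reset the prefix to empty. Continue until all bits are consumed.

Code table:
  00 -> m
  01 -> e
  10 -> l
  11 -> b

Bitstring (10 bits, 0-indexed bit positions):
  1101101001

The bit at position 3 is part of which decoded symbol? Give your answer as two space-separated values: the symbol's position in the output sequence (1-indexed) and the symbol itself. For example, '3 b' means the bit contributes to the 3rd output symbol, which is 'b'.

Answer: 2 e

Derivation:
Bit 0: prefix='1' (no match yet)
Bit 1: prefix='11' -> emit 'b', reset
Bit 2: prefix='0' (no match yet)
Bit 3: prefix='01' -> emit 'e', reset
Bit 4: prefix='1' (no match yet)
Bit 5: prefix='10' -> emit 'l', reset
Bit 6: prefix='1' (no match yet)
Bit 7: prefix='10' -> emit 'l', reset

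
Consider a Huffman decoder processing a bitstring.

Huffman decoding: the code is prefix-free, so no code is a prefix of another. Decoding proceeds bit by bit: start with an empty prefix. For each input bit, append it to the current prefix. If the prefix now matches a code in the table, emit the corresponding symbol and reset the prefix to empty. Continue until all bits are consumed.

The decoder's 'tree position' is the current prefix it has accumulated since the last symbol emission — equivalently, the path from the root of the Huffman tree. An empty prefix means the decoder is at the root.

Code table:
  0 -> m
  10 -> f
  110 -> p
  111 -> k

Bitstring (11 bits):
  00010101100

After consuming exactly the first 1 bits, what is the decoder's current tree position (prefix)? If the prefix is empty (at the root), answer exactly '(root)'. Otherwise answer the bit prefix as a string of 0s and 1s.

Bit 0: prefix='0' -> emit 'm', reset

Answer: (root)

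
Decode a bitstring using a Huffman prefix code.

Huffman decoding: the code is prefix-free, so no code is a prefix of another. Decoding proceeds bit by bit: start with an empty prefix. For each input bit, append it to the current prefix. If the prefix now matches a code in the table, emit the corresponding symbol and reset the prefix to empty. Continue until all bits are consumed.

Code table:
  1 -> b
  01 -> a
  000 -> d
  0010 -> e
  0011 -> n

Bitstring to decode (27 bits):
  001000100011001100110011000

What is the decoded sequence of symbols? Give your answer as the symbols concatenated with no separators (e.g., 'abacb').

Answer: eennnnd

Derivation:
Bit 0: prefix='0' (no match yet)
Bit 1: prefix='00' (no match yet)
Bit 2: prefix='001' (no match yet)
Bit 3: prefix='0010' -> emit 'e', reset
Bit 4: prefix='0' (no match yet)
Bit 5: prefix='00' (no match yet)
Bit 6: prefix='001' (no match yet)
Bit 7: prefix='0010' -> emit 'e', reset
Bit 8: prefix='0' (no match yet)
Bit 9: prefix='00' (no match yet)
Bit 10: prefix='001' (no match yet)
Bit 11: prefix='0011' -> emit 'n', reset
Bit 12: prefix='0' (no match yet)
Bit 13: prefix='00' (no match yet)
Bit 14: prefix='001' (no match yet)
Bit 15: prefix='0011' -> emit 'n', reset
Bit 16: prefix='0' (no match yet)
Bit 17: prefix='00' (no match yet)
Bit 18: prefix='001' (no match yet)
Bit 19: prefix='0011' -> emit 'n', reset
Bit 20: prefix='0' (no match yet)
Bit 21: prefix='00' (no match yet)
Bit 22: prefix='001' (no match yet)
Bit 23: prefix='0011' -> emit 'n', reset
Bit 24: prefix='0' (no match yet)
Bit 25: prefix='00' (no match yet)
Bit 26: prefix='000' -> emit 'd', reset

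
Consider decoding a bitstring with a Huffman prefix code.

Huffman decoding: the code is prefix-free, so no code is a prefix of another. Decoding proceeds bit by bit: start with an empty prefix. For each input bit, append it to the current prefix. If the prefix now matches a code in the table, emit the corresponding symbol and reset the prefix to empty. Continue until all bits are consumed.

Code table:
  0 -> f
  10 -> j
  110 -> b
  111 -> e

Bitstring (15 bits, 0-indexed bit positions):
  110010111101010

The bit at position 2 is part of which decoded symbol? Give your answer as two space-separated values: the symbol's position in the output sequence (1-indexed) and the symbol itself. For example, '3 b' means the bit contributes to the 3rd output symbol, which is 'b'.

Answer: 1 b

Derivation:
Bit 0: prefix='1' (no match yet)
Bit 1: prefix='11' (no match yet)
Bit 2: prefix='110' -> emit 'b', reset
Bit 3: prefix='0' -> emit 'f', reset
Bit 4: prefix='1' (no match yet)
Bit 5: prefix='10' -> emit 'j', reset
Bit 6: prefix='1' (no match yet)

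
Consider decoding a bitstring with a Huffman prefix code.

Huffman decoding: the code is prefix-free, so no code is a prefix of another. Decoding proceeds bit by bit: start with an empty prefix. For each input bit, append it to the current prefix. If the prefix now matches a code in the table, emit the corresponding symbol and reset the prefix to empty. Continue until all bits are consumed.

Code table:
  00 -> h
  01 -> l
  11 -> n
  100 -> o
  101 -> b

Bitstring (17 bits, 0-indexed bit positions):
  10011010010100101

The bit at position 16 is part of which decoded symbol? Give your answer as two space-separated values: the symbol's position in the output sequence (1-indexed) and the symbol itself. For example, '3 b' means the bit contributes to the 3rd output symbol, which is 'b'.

Answer: 7 b

Derivation:
Bit 0: prefix='1' (no match yet)
Bit 1: prefix='10' (no match yet)
Bit 2: prefix='100' -> emit 'o', reset
Bit 3: prefix='1' (no match yet)
Bit 4: prefix='11' -> emit 'n', reset
Bit 5: prefix='0' (no match yet)
Bit 6: prefix='01' -> emit 'l', reset
Bit 7: prefix='0' (no match yet)
Bit 8: prefix='00' -> emit 'h', reset
Bit 9: prefix='1' (no match yet)
Bit 10: prefix='10' (no match yet)
Bit 11: prefix='101' -> emit 'b', reset
Bit 12: prefix='0' (no match yet)
Bit 13: prefix='00' -> emit 'h', reset
Bit 14: prefix='1' (no match yet)
Bit 15: prefix='10' (no match yet)
Bit 16: prefix='101' -> emit 'b', reset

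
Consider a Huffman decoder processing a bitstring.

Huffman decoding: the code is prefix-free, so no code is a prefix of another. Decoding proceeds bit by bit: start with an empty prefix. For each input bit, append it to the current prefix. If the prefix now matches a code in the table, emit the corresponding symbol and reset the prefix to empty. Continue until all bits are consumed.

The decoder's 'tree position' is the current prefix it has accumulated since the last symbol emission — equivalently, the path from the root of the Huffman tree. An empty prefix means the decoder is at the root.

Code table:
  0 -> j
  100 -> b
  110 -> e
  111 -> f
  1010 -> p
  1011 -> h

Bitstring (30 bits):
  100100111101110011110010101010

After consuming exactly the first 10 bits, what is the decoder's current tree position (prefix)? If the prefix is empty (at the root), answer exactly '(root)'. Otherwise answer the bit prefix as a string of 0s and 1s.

Bit 0: prefix='1' (no match yet)
Bit 1: prefix='10' (no match yet)
Bit 2: prefix='100' -> emit 'b', reset
Bit 3: prefix='1' (no match yet)
Bit 4: prefix='10' (no match yet)
Bit 5: prefix='100' -> emit 'b', reset
Bit 6: prefix='1' (no match yet)
Bit 7: prefix='11' (no match yet)
Bit 8: prefix='111' -> emit 'f', reset
Bit 9: prefix='1' (no match yet)

Answer: 1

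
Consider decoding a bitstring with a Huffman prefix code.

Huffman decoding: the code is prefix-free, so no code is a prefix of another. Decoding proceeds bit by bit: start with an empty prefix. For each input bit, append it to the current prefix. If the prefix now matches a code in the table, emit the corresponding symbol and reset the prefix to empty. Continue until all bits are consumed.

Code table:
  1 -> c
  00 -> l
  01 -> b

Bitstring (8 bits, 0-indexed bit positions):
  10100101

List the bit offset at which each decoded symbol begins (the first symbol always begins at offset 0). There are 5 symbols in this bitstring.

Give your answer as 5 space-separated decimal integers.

Bit 0: prefix='1' -> emit 'c', reset
Bit 1: prefix='0' (no match yet)
Bit 2: prefix='01' -> emit 'b', reset
Bit 3: prefix='0' (no match yet)
Bit 4: prefix='00' -> emit 'l', reset
Bit 5: prefix='1' -> emit 'c', reset
Bit 6: prefix='0' (no match yet)
Bit 7: prefix='01' -> emit 'b', reset

Answer: 0 1 3 5 6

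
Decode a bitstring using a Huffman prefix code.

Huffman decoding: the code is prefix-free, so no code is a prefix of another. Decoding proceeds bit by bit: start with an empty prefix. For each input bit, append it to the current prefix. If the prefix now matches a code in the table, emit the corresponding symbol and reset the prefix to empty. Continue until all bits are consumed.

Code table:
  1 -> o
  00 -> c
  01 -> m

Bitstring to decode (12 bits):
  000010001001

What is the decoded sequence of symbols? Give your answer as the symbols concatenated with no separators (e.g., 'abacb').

Bit 0: prefix='0' (no match yet)
Bit 1: prefix='00' -> emit 'c', reset
Bit 2: prefix='0' (no match yet)
Bit 3: prefix='00' -> emit 'c', reset
Bit 4: prefix='1' -> emit 'o', reset
Bit 5: prefix='0' (no match yet)
Bit 6: prefix='00' -> emit 'c', reset
Bit 7: prefix='0' (no match yet)
Bit 8: prefix='01' -> emit 'm', reset
Bit 9: prefix='0' (no match yet)
Bit 10: prefix='00' -> emit 'c', reset
Bit 11: prefix='1' -> emit 'o', reset

Answer: ccocmco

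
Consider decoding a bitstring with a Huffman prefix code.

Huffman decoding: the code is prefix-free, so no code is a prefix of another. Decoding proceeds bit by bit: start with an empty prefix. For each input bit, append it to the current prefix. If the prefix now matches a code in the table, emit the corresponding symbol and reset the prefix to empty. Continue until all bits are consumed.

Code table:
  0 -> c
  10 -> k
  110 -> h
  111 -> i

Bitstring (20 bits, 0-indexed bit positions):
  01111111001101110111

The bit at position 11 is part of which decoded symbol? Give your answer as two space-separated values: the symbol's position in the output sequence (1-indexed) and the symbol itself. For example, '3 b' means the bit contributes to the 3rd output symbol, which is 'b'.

Answer: 6 h

Derivation:
Bit 0: prefix='0' -> emit 'c', reset
Bit 1: prefix='1' (no match yet)
Bit 2: prefix='11' (no match yet)
Bit 3: prefix='111' -> emit 'i', reset
Bit 4: prefix='1' (no match yet)
Bit 5: prefix='11' (no match yet)
Bit 6: prefix='111' -> emit 'i', reset
Bit 7: prefix='1' (no match yet)
Bit 8: prefix='10' -> emit 'k', reset
Bit 9: prefix='0' -> emit 'c', reset
Bit 10: prefix='1' (no match yet)
Bit 11: prefix='11' (no match yet)
Bit 12: prefix='110' -> emit 'h', reset
Bit 13: prefix='1' (no match yet)
Bit 14: prefix='11' (no match yet)
Bit 15: prefix='111' -> emit 'i', reset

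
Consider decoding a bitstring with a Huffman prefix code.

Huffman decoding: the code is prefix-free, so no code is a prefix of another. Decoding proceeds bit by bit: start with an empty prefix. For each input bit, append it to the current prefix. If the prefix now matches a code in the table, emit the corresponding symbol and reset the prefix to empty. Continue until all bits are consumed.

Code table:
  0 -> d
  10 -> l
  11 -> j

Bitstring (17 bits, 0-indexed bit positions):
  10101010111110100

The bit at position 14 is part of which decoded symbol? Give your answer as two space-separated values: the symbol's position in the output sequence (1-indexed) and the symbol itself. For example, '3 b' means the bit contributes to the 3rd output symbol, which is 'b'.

Answer: 8 l

Derivation:
Bit 0: prefix='1' (no match yet)
Bit 1: prefix='10' -> emit 'l', reset
Bit 2: prefix='1' (no match yet)
Bit 3: prefix='10' -> emit 'l', reset
Bit 4: prefix='1' (no match yet)
Bit 5: prefix='10' -> emit 'l', reset
Bit 6: prefix='1' (no match yet)
Bit 7: prefix='10' -> emit 'l', reset
Bit 8: prefix='1' (no match yet)
Bit 9: prefix='11' -> emit 'j', reset
Bit 10: prefix='1' (no match yet)
Bit 11: prefix='11' -> emit 'j', reset
Bit 12: prefix='1' (no match yet)
Bit 13: prefix='10' -> emit 'l', reset
Bit 14: prefix='1' (no match yet)
Bit 15: prefix='10' -> emit 'l', reset
Bit 16: prefix='0' -> emit 'd', reset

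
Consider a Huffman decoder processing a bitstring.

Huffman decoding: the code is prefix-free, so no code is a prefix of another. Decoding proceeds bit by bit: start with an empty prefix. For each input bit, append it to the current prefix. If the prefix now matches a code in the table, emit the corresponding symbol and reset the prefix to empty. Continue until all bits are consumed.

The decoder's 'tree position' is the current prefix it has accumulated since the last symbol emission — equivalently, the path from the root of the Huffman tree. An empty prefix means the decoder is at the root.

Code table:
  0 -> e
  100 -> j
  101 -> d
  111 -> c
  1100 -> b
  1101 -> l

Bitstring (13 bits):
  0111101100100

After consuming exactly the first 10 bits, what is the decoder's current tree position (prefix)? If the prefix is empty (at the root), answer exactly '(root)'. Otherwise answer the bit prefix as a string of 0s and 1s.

Answer: (root)

Derivation:
Bit 0: prefix='0' -> emit 'e', reset
Bit 1: prefix='1' (no match yet)
Bit 2: prefix='11' (no match yet)
Bit 3: prefix='111' -> emit 'c', reset
Bit 4: prefix='1' (no match yet)
Bit 5: prefix='10' (no match yet)
Bit 6: prefix='101' -> emit 'd', reset
Bit 7: prefix='1' (no match yet)
Bit 8: prefix='10' (no match yet)
Bit 9: prefix='100' -> emit 'j', reset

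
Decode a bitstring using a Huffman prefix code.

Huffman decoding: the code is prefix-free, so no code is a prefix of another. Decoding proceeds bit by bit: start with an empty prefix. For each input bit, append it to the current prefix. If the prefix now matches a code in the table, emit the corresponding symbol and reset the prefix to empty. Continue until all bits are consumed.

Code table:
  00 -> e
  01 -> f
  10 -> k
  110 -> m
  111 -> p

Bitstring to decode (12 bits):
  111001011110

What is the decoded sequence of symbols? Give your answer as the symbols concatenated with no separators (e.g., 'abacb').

Answer: pekpk

Derivation:
Bit 0: prefix='1' (no match yet)
Bit 1: prefix='11' (no match yet)
Bit 2: prefix='111' -> emit 'p', reset
Bit 3: prefix='0' (no match yet)
Bit 4: prefix='00' -> emit 'e', reset
Bit 5: prefix='1' (no match yet)
Bit 6: prefix='10' -> emit 'k', reset
Bit 7: prefix='1' (no match yet)
Bit 8: prefix='11' (no match yet)
Bit 9: prefix='111' -> emit 'p', reset
Bit 10: prefix='1' (no match yet)
Bit 11: prefix='10' -> emit 'k', reset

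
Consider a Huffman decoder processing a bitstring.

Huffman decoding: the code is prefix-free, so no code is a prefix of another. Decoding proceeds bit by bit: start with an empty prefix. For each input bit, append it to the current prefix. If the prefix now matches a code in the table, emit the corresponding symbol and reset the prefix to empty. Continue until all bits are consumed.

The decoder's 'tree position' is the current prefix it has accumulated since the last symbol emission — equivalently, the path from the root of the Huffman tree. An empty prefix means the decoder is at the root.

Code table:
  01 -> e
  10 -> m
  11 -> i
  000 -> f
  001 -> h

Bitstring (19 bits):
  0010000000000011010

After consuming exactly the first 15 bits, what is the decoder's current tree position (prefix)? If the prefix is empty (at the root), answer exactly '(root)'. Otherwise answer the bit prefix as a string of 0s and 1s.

Answer: (root)

Derivation:
Bit 0: prefix='0' (no match yet)
Bit 1: prefix='00' (no match yet)
Bit 2: prefix='001' -> emit 'h', reset
Bit 3: prefix='0' (no match yet)
Bit 4: prefix='00' (no match yet)
Bit 5: prefix='000' -> emit 'f', reset
Bit 6: prefix='0' (no match yet)
Bit 7: prefix='00' (no match yet)
Bit 8: prefix='000' -> emit 'f', reset
Bit 9: prefix='0' (no match yet)
Bit 10: prefix='00' (no match yet)
Bit 11: prefix='000' -> emit 'f', reset
Bit 12: prefix='0' (no match yet)
Bit 13: prefix='00' (no match yet)
Bit 14: prefix='001' -> emit 'h', reset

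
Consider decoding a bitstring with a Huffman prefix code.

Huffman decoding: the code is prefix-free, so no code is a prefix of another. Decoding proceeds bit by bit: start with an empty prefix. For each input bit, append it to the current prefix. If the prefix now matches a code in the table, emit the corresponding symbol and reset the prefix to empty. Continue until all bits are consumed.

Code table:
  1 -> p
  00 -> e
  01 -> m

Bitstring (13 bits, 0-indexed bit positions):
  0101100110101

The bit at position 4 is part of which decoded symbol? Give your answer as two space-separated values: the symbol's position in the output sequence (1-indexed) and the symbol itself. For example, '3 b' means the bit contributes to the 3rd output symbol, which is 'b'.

Bit 0: prefix='0' (no match yet)
Bit 1: prefix='01' -> emit 'm', reset
Bit 2: prefix='0' (no match yet)
Bit 3: prefix='01' -> emit 'm', reset
Bit 4: prefix='1' -> emit 'p', reset
Bit 5: prefix='0' (no match yet)
Bit 6: prefix='00' -> emit 'e', reset
Bit 7: prefix='1' -> emit 'p', reset
Bit 8: prefix='1' -> emit 'p', reset

Answer: 3 p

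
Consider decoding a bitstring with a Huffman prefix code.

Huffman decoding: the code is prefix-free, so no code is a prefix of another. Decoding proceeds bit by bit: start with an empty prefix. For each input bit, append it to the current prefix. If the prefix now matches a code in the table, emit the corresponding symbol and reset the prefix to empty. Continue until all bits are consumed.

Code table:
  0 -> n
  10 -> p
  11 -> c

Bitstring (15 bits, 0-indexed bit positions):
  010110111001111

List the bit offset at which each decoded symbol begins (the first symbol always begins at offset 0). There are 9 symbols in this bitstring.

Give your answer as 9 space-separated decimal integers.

Bit 0: prefix='0' -> emit 'n', reset
Bit 1: prefix='1' (no match yet)
Bit 2: prefix='10' -> emit 'p', reset
Bit 3: prefix='1' (no match yet)
Bit 4: prefix='11' -> emit 'c', reset
Bit 5: prefix='0' -> emit 'n', reset
Bit 6: prefix='1' (no match yet)
Bit 7: prefix='11' -> emit 'c', reset
Bit 8: prefix='1' (no match yet)
Bit 9: prefix='10' -> emit 'p', reset
Bit 10: prefix='0' -> emit 'n', reset
Bit 11: prefix='1' (no match yet)
Bit 12: prefix='11' -> emit 'c', reset
Bit 13: prefix='1' (no match yet)
Bit 14: prefix='11' -> emit 'c', reset

Answer: 0 1 3 5 6 8 10 11 13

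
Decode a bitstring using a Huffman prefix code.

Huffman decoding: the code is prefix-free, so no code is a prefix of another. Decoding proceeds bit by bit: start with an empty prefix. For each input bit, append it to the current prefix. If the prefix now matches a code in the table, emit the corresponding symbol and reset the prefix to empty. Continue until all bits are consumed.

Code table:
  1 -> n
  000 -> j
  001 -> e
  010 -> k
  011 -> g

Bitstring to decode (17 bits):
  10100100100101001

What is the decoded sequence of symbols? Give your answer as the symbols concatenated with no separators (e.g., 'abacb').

Bit 0: prefix='1' -> emit 'n', reset
Bit 1: prefix='0' (no match yet)
Bit 2: prefix='01' (no match yet)
Bit 3: prefix='010' -> emit 'k', reset
Bit 4: prefix='0' (no match yet)
Bit 5: prefix='01' (no match yet)
Bit 6: prefix='010' -> emit 'k', reset
Bit 7: prefix='0' (no match yet)
Bit 8: prefix='01' (no match yet)
Bit 9: prefix='010' -> emit 'k', reset
Bit 10: prefix='0' (no match yet)
Bit 11: prefix='01' (no match yet)
Bit 12: prefix='010' -> emit 'k', reset
Bit 13: prefix='1' -> emit 'n', reset
Bit 14: prefix='0' (no match yet)
Bit 15: prefix='00' (no match yet)
Bit 16: prefix='001' -> emit 'e', reset

Answer: nkkkkne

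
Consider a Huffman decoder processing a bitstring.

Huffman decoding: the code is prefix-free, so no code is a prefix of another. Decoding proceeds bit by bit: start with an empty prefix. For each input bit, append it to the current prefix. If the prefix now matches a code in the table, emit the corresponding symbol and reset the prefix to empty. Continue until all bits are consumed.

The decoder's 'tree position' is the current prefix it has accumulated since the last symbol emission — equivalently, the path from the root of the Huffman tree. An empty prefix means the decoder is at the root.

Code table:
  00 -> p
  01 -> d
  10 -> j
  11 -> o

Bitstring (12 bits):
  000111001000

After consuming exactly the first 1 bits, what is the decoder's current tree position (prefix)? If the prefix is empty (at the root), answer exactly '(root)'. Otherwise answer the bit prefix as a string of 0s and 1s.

Answer: 0

Derivation:
Bit 0: prefix='0' (no match yet)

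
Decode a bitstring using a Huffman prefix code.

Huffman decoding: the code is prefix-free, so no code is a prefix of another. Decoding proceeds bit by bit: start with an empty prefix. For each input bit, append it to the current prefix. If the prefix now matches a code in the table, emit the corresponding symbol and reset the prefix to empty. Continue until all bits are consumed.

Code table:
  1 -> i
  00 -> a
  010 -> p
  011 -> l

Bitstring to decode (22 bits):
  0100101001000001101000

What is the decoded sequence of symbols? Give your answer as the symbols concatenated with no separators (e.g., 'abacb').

Answer: ppiaiaalpa

Derivation:
Bit 0: prefix='0' (no match yet)
Bit 1: prefix='01' (no match yet)
Bit 2: prefix='010' -> emit 'p', reset
Bit 3: prefix='0' (no match yet)
Bit 4: prefix='01' (no match yet)
Bit 5: prefix='010' -> emit 'p', reset
Bit 6: prefix='1' -> emit 'i', reset
Bit 7: prefix='0' (no match yet)
Bit 8: prefix='00' -> emit 'a', reset
Bit 9: prefix='1' -> emit 'i', reset
Bit 10: prefix='0' (no match yet)
Bit 11: prefix='00' -> emit 'a', reset
Bit 12: prefix='0' (no match yet)
Bit 13: prefix='00' -> emit 'a', reset
Bit 14: prefix='0' (no match yet)
Bit 15: prefix='01' (no match yet)
Bit 16: prefix='011' -> emit 'l', reset
Bit 17: prefix='0' (no match yet)
Bit 18: prefix='01' (no match yet)
Bit 19: prefix='010' -> emit 'p', reset
Bit 20: prefix='0' (no match yet)
Bit 21: prefix='00' -> emit 'a', reset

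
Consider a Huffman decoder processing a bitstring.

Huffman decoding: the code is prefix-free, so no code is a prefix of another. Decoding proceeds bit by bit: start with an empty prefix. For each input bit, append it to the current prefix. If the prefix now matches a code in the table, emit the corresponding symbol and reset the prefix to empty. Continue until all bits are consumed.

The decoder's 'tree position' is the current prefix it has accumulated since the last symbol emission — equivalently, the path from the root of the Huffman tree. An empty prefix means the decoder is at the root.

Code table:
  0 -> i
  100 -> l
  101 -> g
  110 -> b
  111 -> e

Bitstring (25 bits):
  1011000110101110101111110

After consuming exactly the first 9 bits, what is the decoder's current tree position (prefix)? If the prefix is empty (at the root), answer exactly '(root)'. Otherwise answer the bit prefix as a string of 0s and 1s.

Bit 0: prefix='1' (no match yet)
Bit 1: prefix='10' (no match yet)
Bit 2: prefix='101' -> emit 'g', reset
Bit 3: prefix='1' (no match yet)
Bit 4: prefix='10' (no match yet)
Bit 5: prefix='100' -> emit 'l', reset
Bit 6: prefix='0' -> emit 'i', reset
Bit 7: prefix='1' (no match yet)
Bit 8: prefix='11' (no match yet)

Answer: 11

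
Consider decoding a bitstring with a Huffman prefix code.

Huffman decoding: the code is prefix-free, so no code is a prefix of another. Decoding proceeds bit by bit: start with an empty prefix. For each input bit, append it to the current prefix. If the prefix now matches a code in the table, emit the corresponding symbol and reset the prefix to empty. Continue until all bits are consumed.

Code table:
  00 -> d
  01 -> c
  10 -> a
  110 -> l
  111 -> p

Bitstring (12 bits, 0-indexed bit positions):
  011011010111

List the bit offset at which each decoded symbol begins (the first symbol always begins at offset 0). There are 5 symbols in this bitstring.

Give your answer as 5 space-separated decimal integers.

Bit 0: prefix='0' (no match yet)
Bit 1: prefix='01' -> emit 'c', reset
Bit 2: prefix='1' (no match yet)
Bit 3: prefix='10' -> emit 'a', reset
Bit 4: prefix='1' (no match yet)
Bit 5: prefix='11' (no match yet)
Bit 6: prefix='110' -> emit 'l', reset
Bit 7: prefix='1' (no match yet)
Bit 8: prefix='10' -> emit 'a', reset
Bit 9: prefix='1' (no match yet)
Bit 10: prefix='11' (no match yet)
Bit 11: prefix='111' -> emit 'p', reset

Answer: 0 2 4 7 9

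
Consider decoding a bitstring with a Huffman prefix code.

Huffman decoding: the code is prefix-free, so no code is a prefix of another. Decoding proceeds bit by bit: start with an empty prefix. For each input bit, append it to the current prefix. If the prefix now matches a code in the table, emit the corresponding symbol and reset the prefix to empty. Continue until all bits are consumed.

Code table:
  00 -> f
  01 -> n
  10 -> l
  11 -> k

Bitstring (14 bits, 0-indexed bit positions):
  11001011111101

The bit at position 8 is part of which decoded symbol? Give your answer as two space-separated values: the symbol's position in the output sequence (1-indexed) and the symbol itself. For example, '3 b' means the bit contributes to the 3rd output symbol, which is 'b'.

Bit 0: prefix='1' (no match yet)
Bit 1: prefix='11' -> emit 'k', reset
Bit 2: prefix='0' (no match yet)
Bit 3: prefix='00' -> emit 'f', reset
Bit 4: prefix='1' (no match yet)
Bit 5: prefix='10' -> emit 'l', reset
Bit 6: prefix='1' (no match yet)
Bit 7: prefix='11' -> emit 'k', reset
Bit 8: prefix='1' (no match yet)
Bit 9: prefix='11' -> emit 'k', reset
Bit 10: prefix='1' (no match yet)
Bit 11: prefix='11' -> emit 'k', reset
Bit 12: prefix='0' (no match yet)

Answer: 5 k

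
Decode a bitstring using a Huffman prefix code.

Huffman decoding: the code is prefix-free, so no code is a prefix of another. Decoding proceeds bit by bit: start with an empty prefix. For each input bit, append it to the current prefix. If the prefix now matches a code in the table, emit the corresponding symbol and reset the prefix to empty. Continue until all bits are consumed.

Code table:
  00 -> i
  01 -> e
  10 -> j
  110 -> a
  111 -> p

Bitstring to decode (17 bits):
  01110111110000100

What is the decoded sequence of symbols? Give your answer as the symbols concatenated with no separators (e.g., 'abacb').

Answer: eapaiei

Derivation:
Bit 0: prefix='0' (no match yet)
Bit 1: prefix='01' -> emit 'e', reset
Bit 2: prefix='1' (no match yet)
Bit 3: prefix='11' (no match yet)
Bit 4: prefix='110' -> emit 'a', reset
Bit 5: prefix='1' (no match yet)
Bit 6: prefix='11' (no match yet)
Bit 7: prefix='111' -> emit 'p', reset
Bit 8: prefix='1' (no match yet)
Bit 9: prefix='11' (no match yet)
Bit 10: prefix='110' -> emit 'a', reset
Bit 11: prefix='0' (no match yet)
Bit 12: prefix='00' -> emit 'i', reset
Bit 13: prefix='0' (no match yet)
Bit 14: prefix='01' -> emit 'e', reset
Bit 15: prefix='0' (no match yet)
Bit 16: prefix='00' -> emit 'i', reset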